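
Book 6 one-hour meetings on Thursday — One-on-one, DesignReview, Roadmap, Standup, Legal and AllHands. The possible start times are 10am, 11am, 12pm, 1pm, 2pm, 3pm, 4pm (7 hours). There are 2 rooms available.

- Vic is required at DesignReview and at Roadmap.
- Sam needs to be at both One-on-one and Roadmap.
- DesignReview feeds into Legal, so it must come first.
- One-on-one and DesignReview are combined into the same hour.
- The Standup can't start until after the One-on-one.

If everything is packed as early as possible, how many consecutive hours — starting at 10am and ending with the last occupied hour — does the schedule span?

The precedence chain requires at least 2 distinct hours.
With at most 2 per hour and 6 meetings, at least 3 hours are needed.
3 works (last occupied hour: 12pm): for example Roadmap -> 12pm; AllHands -> 12pm; Legal -> 11am; One-on-one -> 10am; Standup -> 11am; DesignReview -> 10am.

3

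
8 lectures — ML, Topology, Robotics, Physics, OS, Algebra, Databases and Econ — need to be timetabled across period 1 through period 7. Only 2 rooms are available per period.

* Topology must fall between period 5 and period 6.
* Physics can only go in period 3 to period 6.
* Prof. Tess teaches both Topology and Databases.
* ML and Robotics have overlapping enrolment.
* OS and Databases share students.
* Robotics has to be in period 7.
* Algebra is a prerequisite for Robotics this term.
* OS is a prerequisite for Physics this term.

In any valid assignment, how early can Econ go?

Econ at period 1 is achievable: Physics=period 3, Econ=period 1, ML=period 2, Algebra=period 2, Robotics=period 7, Topology=period 5, OS=period 1, Databases=period 3.

period 1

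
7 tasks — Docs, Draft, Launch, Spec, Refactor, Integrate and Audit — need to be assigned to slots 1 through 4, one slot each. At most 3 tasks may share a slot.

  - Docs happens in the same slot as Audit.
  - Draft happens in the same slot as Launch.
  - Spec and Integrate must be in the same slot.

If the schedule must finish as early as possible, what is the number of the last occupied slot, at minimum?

3

With at most 3 per slot and 7 tasks, at least 3 slots are needed.
3 works (last occupied slot: 3): for example Docs in 1; Draft in 2; Launch in 2; Integrate in 3; Spec in 3; Audit in 1; Refactor in 1.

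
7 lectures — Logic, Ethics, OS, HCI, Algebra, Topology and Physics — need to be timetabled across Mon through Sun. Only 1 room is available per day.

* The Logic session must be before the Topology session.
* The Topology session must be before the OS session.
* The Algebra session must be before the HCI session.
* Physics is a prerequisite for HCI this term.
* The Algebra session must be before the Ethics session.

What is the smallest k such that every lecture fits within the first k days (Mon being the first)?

7 days

The precedence chain requires at least 3 distinct days.
With at most 1 per day and 7 lectures, at least 7 days are needed.
7 works (last occupied day: Sun): for example Logic -> Thu; OS -> Sun; Physics -> Tue; HCI -> Wed; Algebra -> Mon; Topology -> Fri; Ethics -> Sat.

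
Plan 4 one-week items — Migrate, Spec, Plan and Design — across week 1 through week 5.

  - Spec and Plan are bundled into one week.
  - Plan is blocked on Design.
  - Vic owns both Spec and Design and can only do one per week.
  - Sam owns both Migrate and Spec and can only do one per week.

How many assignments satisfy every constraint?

40

Splitting on Migrate: it can be week 1 (10), week 2 (9), week 3 (8), week 4 (7), week 5 (6). Listing each branch's schedules as (Spec, Plan, Design) by week number:
Migrate=week 1: (2,2,1) (3,3,1) (3,3,2) (4,4,1) (4,4,2) (4,4,3) (5,5,1) (5,5,2) (5,5,3) (5,5,4) — 10.
Migrate=week 2: (3,3,1) (3,3,2) (4,4,1) (4,4,2) (4,4,3) (5,5,1) (5,5,2) (5,5,3) (5,5,4) — 9.
Migrate=week 3: (2,2,1) (4,4,1) (4,4,2) (4,4,3) (5,5,1) (5,5,2) (5,5,3) (5,5,4) — 8.
Migrate=week 4: (2,2,1) (3,3,1) (3,3,2) (5,5,1) (5,5,2) (5,5,3) (5,5,4) — 7.
Migrate=week 5: (2,2,1) (3,3,1) (3,3,2) (4,4,1) (4,4,2) (4,4,3) — 6.
Summing: 10 + 9 + 8 + 7 + 6 = 40.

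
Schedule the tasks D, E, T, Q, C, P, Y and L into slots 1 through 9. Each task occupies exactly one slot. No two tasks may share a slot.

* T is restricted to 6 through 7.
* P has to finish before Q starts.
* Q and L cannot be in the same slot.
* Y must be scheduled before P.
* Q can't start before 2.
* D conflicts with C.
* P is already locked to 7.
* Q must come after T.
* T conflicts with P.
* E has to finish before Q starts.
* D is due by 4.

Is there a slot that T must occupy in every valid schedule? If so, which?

6

T's window is 6–7.
P is fixed at 7, and T can't share a slot with P.
So T must be 6.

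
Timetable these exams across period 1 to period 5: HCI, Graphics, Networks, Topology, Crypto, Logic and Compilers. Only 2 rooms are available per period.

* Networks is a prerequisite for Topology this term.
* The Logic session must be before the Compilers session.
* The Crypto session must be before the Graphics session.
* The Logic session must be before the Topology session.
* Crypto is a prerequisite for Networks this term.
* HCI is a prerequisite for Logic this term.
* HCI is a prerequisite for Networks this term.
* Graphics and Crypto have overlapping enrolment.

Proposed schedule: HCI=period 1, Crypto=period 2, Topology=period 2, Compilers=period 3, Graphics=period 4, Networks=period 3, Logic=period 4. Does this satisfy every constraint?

The Logic session must be before the Topology session — violated.
The Crypto session must be before the Graphics session — holds.
Networks is a prerequisite for Topology this term — violated.
Crypto is a prerequisite for Networks this term — holds.
HCI is a prerequisite for Logic this term — holds.
Graphics and Crypto have overlapping enrolment — holds.
HCI is a prerequisite for Networks this term — holds.
The Logic session must be before the Compilers session — violated.
Only 2 rooms are available per period — holds.

No — it violates: The Logic session must be before the Topology session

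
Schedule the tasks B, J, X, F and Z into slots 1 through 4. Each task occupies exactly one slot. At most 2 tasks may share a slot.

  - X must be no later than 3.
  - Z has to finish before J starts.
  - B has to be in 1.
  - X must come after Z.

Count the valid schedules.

23

Splitting on J: it can be 2 (5), 3 (8), 4 (10). Listing each branch's schedules as (B, X, F, Z):
J=2: (1,2,3,1) (1,2,4,1) (1,3,2,1) (1,3,3,1) (1,3,4,1) — 5.
J=3: (1,2,2,1) (1,2,3,1) (1,2,4,1) (1,3,1,2) (1,3,2,1) (1,3,2,2) (1,3,4,1) (1,3,4,2) — 8.
J=4: (1,2,2,1) (1,2,3,1) (1,2,4,1) (1,3,1,2) (1,3,2,1) (1,3,2,2) (1,3,3,1) (1,3,3,2) (1,3,4,1) (1,3,4,2) — 10.
Summing: 5 + 8 + 10 = 23.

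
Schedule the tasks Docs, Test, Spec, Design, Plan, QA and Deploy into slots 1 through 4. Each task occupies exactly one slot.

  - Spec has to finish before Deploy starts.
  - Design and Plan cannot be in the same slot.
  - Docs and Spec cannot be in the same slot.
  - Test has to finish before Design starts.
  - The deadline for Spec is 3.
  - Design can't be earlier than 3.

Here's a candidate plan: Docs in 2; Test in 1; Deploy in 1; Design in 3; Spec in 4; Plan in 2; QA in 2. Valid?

No — it violates: Spec has to finish before Deploy starts

Spec has to finish before Deploy starts — violated.
Test has to finish before Design starts — holds.
The deadline for Spec is 3 — violated.
Design and Plan cannot be in the same slot — holds.
Design can't be earlier than 3 — holds.
Docs and Spec cannot be in the same slot — holds.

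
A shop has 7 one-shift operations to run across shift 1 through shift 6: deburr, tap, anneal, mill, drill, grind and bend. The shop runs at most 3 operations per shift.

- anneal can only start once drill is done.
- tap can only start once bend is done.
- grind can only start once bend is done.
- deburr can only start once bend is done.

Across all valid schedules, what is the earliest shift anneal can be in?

shift 2

Precedence pushes anneal to at least shift 2.
anneal at shift 2 is achievable: bend=shift 1; tap=shift 2; mill=shift 1; drill=shift 1; deburr=shift 2; anneal=shift 2; grind=shift 3.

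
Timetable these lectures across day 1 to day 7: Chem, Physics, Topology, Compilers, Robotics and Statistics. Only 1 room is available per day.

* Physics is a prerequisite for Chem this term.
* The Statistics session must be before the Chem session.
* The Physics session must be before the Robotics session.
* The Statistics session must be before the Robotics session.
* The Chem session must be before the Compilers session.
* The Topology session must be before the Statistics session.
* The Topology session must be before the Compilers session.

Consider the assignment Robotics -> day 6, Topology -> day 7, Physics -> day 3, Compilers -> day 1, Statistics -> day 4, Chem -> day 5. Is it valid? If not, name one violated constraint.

The Topology session must be before the Statistics session — violated.
Physics is a prerequisite for Chem this term — holds.
The Physics session must be before the Robotics session — holds.
Only 1 room is available per day — holds.
The Chem session must be before the Compilers session — violated.
The Statistics session must be before the Robotics session — holds.
The Statistics session must be before the Chem session — holds.
The Topology session must be before the Compilers session — violated.

No. The Topology session must be before the Compilers session is not satisfied.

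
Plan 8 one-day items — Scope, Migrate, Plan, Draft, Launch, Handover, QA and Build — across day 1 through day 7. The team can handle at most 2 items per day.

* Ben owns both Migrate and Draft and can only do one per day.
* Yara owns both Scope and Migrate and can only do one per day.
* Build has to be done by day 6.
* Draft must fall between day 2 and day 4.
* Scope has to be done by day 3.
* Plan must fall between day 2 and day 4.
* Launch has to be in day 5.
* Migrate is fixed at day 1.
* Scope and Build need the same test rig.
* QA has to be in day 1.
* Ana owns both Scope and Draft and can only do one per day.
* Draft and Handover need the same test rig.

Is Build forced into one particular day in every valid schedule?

No

Build can be day 2 (e.g. Draft=day 4; Launch=day 5; Handover=day 3; Build=day 2; QA=day 1; Plan=day 2; Scope=day 3; Migrate=day 1) or day 3 (e.g. Handover -> day 4, Plan -> day 2, QA -> day 1, Migrate -> day 1, Build -> day 3, Draft -> day 3, Scope -> day 2, Launch -> day 5).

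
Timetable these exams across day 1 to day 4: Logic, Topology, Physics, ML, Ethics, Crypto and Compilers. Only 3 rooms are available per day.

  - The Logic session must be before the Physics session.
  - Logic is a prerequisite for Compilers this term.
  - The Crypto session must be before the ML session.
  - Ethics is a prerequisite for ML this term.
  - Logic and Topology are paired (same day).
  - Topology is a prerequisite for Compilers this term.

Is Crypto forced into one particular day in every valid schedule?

Crypto can be day 1 (e.g. Compilers=day 2; Logic=day 1; ML=day 3; Topology=day 1; Crypto=day 1; Ethics=day 2; Physics=day 2) or day 2 (e.g. Logic -> day 1; Topology -> day 1; Physics -> day 2; ML -> day 3; Compilers -> day 2; Ethics -> day 1; Crypto -> day 2).

No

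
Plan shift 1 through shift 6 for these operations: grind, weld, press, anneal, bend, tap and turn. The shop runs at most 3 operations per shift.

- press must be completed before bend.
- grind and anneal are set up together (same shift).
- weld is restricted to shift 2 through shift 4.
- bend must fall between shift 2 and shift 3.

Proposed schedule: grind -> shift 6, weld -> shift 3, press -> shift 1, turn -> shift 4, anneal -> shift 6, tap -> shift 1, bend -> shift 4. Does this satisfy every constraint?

No — it violates: bend must fall between shift 2 and shift 3

The shop runs at most 3 operations per shift — holds.
press must be completed before bend — holds.
bend must fall between shift 2 and shift 3 — violated.
grind and anneal are set up together (same shift) — holds.
weld is restricted to shift 2 through shift 4 — holds.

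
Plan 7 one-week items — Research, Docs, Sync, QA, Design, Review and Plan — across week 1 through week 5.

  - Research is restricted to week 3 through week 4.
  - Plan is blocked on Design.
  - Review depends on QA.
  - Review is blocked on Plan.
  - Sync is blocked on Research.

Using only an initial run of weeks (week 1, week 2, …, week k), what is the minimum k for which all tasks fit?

The precedence chain requires at least 3 distinct weeks.
Propagating the time windows through the other constraints, Sync can't land before week 4, so the schedule must run through at least week 4.
4 works (last occupied week: week 4): for example QA -> week 1; Review -> week 3; Docs -> week 1; Plan -> week 2; Sync -> week 4; Research -> week 3; Design -> week 1.

4 weeks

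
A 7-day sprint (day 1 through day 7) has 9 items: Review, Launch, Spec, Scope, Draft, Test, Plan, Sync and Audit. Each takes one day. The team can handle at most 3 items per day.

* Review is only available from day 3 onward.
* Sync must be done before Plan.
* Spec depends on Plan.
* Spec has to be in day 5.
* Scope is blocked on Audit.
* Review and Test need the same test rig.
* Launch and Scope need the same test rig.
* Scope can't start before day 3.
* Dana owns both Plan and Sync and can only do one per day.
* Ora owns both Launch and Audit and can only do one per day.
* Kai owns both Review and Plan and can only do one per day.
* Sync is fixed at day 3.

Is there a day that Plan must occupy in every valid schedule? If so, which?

day 4

Sync is fixed at day 3 and must come before Plan, so Plan is at least day 4.
Spec is fixed at day 5 and must come after Plan, so Plan is at most day 4.
So Plan must be day 4.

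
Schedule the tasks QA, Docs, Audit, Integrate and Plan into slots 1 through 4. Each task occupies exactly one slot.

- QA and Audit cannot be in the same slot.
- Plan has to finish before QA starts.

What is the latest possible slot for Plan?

3

Downstream work caps Plan at 3.
Plan at 3 is achievable: Integrate -> 1, Docs -> 1, Audit -> 1, QA -> 4, Plan -> 3.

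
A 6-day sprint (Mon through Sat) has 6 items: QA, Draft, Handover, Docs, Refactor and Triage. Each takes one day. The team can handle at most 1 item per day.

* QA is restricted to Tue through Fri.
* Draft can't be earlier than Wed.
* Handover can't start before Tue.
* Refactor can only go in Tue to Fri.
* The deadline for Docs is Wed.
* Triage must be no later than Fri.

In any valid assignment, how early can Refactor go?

Refactor is available from Tue; Refactor's own window allows nothing later than Fri.
Refactor at Tue is achievable: Handover in Sat, QA in Wed, Docs in Mon, Draft in Thu, Triage in Fri, Refactor in Tue.

Tue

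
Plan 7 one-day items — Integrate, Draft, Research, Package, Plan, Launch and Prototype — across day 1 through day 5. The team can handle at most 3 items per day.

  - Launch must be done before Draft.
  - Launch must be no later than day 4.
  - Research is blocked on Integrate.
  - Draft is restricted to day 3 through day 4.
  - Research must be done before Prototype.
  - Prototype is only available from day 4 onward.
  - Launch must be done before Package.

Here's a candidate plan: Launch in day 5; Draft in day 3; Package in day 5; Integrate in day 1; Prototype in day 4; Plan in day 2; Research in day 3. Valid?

Launch must be done before Package — violated.
Draft is restricted to day 3 through day 4 — holds.
Launch must be done before Draft — violated.
Launch must be no later than day 4 — violated.
Research must be done before Prototype — holds.
Research is blocked on Integrate — holds.
The team can handle at most 3 items per day — holds.
Prototype is only available from day 4 onward — holds.

No. Launch must be no later than day 4 is not satisfied.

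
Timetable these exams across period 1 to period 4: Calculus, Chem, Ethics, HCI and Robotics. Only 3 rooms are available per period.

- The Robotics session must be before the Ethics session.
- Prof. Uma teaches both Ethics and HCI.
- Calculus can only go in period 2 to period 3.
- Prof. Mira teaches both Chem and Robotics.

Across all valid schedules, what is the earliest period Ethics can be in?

period 2

Precedence pushes Ethics to at least period 2.
Ethics at period 2 is achievable: Calculus=period 2, HCI=period 1, Robotics=period 1, Ethics=period 2, Chem=period 2.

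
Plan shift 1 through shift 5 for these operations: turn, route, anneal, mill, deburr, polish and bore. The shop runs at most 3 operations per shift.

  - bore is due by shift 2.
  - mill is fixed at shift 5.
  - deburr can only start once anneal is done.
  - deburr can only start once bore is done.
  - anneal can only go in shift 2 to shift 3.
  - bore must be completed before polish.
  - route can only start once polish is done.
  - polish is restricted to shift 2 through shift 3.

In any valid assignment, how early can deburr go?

Precedence pushes deburr to at least shift 3.
deburr at shift 3 is achievable: mill -> shift 5; route -> shift 3; polish -> shift 2; deburr -> shift 3; anneal -> shift 2; bore -> shift 1; turn -> shift 1.

shift 3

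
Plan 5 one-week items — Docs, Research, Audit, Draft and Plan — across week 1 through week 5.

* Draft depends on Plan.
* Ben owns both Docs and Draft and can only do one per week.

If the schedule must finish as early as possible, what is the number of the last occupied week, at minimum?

week 2

The precedence chain requires at least 2 distinct weeks.
2 works (last occupied week: week 2): for example Plan=week 1, Research=week 1, Docs=week 1, Audit=week 1, Draft=week 2.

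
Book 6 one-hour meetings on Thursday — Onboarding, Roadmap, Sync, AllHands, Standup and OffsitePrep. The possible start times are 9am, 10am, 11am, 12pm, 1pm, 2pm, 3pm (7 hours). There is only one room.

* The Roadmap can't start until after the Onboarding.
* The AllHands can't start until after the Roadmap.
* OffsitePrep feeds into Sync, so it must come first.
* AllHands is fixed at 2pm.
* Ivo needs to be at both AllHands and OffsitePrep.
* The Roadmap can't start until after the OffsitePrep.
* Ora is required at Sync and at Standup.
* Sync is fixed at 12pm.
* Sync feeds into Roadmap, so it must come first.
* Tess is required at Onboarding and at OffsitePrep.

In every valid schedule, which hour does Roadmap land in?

1pm

Sync is fixed at 12pm and must come before Roadmap, so Roadmap is at least 1pm.
AllHands is fixed at 2pm and must come after Roadmap, so Roadmap is at most 1pm.
So Roadmap must be 1pm.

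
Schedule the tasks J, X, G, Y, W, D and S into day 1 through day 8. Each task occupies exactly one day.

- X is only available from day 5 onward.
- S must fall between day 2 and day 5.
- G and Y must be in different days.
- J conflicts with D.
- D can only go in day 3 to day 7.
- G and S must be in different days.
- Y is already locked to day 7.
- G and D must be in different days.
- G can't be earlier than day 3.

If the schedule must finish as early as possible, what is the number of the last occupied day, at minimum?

7

Y can't be placed before day 7, so the schedule must run through at least day 7.
7 works (last occupied day: day 7): for example X in day 5, S in day 2, Y in day 7, D in day 4, J in day 1, G in day 3, W in day 1.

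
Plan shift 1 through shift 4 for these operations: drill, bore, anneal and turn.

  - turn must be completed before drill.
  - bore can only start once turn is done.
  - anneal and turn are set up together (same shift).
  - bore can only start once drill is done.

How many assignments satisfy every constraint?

4

Enumerating: turn -> shift 1; bore -> shift 3; anneal -> shift 1; drill -> shift 2 | turn -> shift 1, anneal -> shift 1, drill -> shift 2, bore -> shift 4 | bore -> shift 4; anneal -> shift 1; turn -> shift 1; drill -> shift 3 | turn -> shift 2; bore -> shift 4; drill -> shift 3; anneal -> shift 2.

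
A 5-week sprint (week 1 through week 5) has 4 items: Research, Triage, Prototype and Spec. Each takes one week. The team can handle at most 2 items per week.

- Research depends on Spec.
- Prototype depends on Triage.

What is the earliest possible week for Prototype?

Precedence pushes Prototype to at least week 2.
Prototype at week 2 is achievable: Research=week 2, Triage=week 1, Prototype=week 2, Spec=week 1.

week 2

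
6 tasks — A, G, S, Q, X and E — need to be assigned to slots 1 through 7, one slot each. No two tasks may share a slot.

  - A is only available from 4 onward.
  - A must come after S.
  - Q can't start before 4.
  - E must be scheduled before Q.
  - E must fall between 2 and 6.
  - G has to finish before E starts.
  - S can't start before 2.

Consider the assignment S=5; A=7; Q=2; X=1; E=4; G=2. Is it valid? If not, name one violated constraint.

No. Q can't start before 4 is not satisfied.

E must be scheduled before Q — violated.
A must come after S — holds.
G has to finish before E starts — holds.
S can't start before 2 — holds.
E must fall between 2 and 6 — holds.
Q can't start before 4 — violated.
No two tasks may share a slot — violated.
A is only available from 4 onward — holds.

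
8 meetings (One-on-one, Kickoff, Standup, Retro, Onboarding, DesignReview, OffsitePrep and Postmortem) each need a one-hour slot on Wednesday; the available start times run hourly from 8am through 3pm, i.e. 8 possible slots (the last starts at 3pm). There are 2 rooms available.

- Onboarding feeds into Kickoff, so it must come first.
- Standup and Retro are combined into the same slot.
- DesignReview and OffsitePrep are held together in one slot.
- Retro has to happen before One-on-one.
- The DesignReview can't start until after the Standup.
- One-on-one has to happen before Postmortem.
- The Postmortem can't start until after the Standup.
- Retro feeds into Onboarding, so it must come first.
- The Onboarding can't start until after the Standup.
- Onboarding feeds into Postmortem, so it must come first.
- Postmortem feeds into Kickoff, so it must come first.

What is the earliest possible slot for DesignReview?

Precedence pushes DesignReview to at least 9am.
DesignReview at 9am is achievable: DesignReview in 9am; Postmortem in 11am; OffsitePrep in 9am; Standup in 8am; Retro in 8am; Onboarding in 10am; One-on-one in 10am; Kickoff in 12pm.

9am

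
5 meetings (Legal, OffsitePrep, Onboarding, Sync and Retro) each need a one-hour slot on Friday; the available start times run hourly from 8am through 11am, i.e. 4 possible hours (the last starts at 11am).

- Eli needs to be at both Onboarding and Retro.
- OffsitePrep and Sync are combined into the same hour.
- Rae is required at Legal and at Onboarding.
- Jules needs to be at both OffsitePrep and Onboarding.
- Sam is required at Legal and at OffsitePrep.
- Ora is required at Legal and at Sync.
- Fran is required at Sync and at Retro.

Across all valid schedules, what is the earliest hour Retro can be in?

8am

Retro at 8am is achievable: OffsitePrep in 9am, Retro in 8am, Legal in 8am, Sync in 9am, Onboarding in 10am.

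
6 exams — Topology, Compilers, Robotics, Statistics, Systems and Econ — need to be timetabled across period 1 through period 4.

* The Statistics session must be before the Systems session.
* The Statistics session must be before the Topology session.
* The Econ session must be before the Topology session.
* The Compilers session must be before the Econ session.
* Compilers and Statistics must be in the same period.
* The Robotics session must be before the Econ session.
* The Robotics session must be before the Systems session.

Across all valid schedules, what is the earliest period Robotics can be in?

Downstream work caps Robotics at period 2.
Robotics at period 1 is achievable: Compilers in period 1; Topology in period 3; Econ in period 2; Systems in period 2; Statistics in period 1; Robotics in period 1.

period 1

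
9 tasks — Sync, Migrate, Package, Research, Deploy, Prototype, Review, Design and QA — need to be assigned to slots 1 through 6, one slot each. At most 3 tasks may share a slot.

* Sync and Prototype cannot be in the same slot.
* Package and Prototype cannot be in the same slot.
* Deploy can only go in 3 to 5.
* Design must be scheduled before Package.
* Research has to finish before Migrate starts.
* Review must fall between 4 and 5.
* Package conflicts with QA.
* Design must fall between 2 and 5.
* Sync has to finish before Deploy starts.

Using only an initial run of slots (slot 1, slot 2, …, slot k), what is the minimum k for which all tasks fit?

The precedence chain requires at least 2 distinct slots.
With at most 3 per slot and 9 tasks, at least 3 slots are needed.
Review can't be placed before 4, so the schedule must run through at least slot 4.
4 works (last occupied slot: 4): for example Research in 1; Sync in 1; Migrate in 2; Package in 3; Design in 2; Deploy in 3; Prototype in 2; QA in 1; Review in 4.

4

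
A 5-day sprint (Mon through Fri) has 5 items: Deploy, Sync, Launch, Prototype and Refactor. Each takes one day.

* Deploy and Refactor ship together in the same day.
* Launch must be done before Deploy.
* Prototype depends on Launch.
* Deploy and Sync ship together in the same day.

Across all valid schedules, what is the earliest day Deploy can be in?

Precedence pushes Deploy to at least Tue.
Deploy at Tue is achievable: Sync in Tue, Refactor in Tue, Prototype in Tue, Deploy in Tue, Launch in Mon.

Tue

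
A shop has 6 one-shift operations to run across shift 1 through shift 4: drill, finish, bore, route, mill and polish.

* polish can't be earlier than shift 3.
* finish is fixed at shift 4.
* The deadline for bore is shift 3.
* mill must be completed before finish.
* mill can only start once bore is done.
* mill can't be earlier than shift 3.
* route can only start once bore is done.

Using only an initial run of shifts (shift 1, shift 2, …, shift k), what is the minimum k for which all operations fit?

4 shifts

The precedence chain requires at least 3 distinct shifts.
finish can't be placed before shift 4, so the schedule must run through at least shift 4.
4 works (last occupied shift: shift 4): for example drill in shift 1, bore in shift 1, polish in shift 3, finish in shift 4, route in shift 2, mill in shift 3.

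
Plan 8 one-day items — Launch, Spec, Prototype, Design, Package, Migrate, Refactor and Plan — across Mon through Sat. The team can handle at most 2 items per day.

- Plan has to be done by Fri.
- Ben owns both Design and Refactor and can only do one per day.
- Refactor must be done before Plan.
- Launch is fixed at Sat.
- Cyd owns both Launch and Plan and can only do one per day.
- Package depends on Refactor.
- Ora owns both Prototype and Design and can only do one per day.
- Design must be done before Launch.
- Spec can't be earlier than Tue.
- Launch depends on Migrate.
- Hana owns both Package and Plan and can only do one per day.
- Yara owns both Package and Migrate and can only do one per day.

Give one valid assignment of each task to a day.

Refactor=Mon, Package=Wed, Spec=Tue, Migrate=Mon, Plan=Tue, Prototype=Thu, Launch=Sat, Design=Wed

Checking: Refactor(Mon) before Package(Wed); Refactor(Mon) before Plan(Tue); Migrate(Mon) before Launch(Sat); Design(Wed) before Launch(Sat); Launch(Sat) != Plan(Tue); Prototype(Thu) != Design(Wed); Package(Wed) != Migrate(Mon); Package(Wed) != Plan(Tue); Design(Wed) != Refactor(Mon); Plan=Tue in [Mon,Fri]; Spec=Tue in [Tue,Sat]; Launch=Sat in [Sat,Sat]; max 2 per day (cap 2).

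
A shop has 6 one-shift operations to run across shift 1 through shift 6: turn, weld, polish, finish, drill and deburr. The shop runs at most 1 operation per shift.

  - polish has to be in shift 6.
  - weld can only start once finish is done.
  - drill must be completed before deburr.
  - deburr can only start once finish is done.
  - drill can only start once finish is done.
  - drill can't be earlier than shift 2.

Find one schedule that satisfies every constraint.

polish=shift 6; deburr=shift 3; finish=shift 1; drill=shift 2; turn=shift 5; weld=shift 4

Checking: finish(shift 1) before drill(shift 2); drill(shift 2) before deburr(shift 3); finish(shift 1) before deburr(shift 3); finish(shift 1) before weld(shift 4); drill=shift 2 in [shift 2,shift 6]; polish=shift 6 in [shift 6,shift 6]; max 1 per shift (cap 1).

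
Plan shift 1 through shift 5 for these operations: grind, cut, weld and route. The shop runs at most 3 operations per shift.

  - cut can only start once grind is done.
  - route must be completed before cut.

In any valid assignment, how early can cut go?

Precedence pushes cut to at least shift 2.
cut at shift 2 is achievable: route=shift 1; weld=shift 1; cut=shift 2; grind=shift 1.

shift 2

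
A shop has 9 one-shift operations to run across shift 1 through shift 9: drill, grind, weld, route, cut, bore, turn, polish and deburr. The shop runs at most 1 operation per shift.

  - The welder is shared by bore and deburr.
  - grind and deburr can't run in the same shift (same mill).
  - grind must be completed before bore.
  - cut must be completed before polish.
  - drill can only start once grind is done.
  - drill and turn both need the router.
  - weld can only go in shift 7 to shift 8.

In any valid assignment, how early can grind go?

Downstream work caps grind at shift 8.
grind at shift 1 is achievable: deburr in shift 9, polish in shift 5, bore in shift 4, route in shift 6, weld in shift 7, grind in shift 1, cut in shift 3, turn in shift 8, drill in shift 2.

shift 1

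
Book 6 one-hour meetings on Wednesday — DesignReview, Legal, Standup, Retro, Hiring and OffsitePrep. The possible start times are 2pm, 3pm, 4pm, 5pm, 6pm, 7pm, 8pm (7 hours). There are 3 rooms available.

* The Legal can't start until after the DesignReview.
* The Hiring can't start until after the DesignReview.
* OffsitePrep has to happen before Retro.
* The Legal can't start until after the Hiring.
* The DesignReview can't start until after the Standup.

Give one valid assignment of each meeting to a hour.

OffsitePrep in 2pm; Hiring in 4pm; Standup in 2pm; DesignReview in 3pm; Retro in 3pm; Legal in 5pm

Checking: OffsitePrep(2pm) before Retro(3pm); DesignReview(3pm) before Hiring(4pm); Standup(2pm) before DesignReview(3pm); DesignReview(3pm) before Legal(5pm); Hiring(4pm) before Legal(5pm); max 2 per hour (cap 3).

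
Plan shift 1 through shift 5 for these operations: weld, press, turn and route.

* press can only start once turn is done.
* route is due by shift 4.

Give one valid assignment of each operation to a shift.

route=shift 1; press=shift 2; turn=shift 1; weld=shift 1

Checking: turn(shift 1) before press(shift 2); route=shift 1 in [shift 1,shift 4].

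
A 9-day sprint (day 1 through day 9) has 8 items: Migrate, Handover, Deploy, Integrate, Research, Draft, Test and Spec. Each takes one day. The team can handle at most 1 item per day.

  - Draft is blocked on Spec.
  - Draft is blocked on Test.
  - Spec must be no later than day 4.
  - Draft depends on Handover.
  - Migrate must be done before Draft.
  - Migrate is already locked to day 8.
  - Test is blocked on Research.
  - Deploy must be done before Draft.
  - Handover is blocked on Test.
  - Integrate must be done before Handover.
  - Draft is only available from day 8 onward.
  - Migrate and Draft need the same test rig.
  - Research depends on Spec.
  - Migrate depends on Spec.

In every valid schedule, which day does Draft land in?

day 9

Draft's window is day 8–day 9.
Migrate is fixed at day 8, and Draft can't share a day with Migrate.
So Draft must be day 9.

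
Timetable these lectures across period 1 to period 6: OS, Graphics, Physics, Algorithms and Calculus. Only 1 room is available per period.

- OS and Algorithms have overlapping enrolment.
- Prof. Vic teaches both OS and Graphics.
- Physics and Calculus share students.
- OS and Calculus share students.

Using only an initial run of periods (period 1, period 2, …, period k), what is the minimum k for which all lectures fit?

With at most 1 per period and 5 lectures, at least 5 periods are needed.
5 works (last occupied period: period 5): for example Algorithms in period 4, OS in period 1, Calculus in period 5, Graphics in period 2, Physics in period 3.

5 periods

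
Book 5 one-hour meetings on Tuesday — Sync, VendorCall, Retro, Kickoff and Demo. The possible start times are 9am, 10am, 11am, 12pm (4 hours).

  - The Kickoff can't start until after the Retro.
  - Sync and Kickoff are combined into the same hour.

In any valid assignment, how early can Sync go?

10am

Sync must be in the same hour as Kickoff, which can't be before 10am, so Sync is at least 10am.
Sync at 10am is achievable: Kickoff=10am; Retro=9am; VendorCall=9am; Demo=9am; Sync=10am.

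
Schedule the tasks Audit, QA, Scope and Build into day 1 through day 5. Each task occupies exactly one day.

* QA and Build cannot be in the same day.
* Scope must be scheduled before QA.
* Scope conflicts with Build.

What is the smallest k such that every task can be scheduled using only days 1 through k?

The precedence chain requires at least 2 distinct days.
Could 2 days be enough, i.e. nothing placed later than day 2? No: QA must come after Scope (at day 1 or later) → {day 2}; Scope must come before QA (at day 2 or earlier) → {day 1}; Build can't share with QA (day 2) → {day 1}; Build can't share with Scope (day 1) → nothing is left.
So 2 days is not enough.
3 works (last occupied day: day 3): for example QA in day 2, Build in day 3, Scope in day 1, Audit in day 1.

3 days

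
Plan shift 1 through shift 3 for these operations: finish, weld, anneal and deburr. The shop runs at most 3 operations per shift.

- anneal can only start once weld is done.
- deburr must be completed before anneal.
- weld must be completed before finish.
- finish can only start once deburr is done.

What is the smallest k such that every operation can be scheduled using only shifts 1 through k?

The precedence chain requires at least 2 distinct shifts.
With at most 3 per shift and 4 operations, at least 2 shifts are needed.
2 works (last occupied shift: shift 2): for example anneal=shift 2; finish=shift 2; deburr=shift 1; weld=shift 1.

2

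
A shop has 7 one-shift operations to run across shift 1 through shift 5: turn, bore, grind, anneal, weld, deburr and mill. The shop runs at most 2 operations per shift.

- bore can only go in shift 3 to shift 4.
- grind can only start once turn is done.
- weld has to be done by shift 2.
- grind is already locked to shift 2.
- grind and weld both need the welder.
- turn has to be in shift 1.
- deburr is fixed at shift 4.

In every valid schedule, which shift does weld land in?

weld's window is shift 1–shift 2.
grind is fixed at shift 2, and weld can't share a shift with grind.
So weld must be shift 1.

shift 1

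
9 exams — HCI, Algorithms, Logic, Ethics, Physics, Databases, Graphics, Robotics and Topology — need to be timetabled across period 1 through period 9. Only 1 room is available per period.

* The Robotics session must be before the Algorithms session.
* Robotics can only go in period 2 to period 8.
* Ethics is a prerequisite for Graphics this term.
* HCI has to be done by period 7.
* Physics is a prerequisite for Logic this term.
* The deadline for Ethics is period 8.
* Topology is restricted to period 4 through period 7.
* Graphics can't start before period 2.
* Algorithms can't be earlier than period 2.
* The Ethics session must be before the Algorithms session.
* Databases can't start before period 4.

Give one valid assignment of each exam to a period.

Databases -> period 5; Graphics -> period 7; Ethics -> period 3; Algorithms -> period 6; Logic -> period 9; HCI -> period 1; Topology -> period 4; Physics -> period 8; Robotics -> period 2

Checking: Ethics(period 3) before Algorithms(period 6); Ethics(period 3) before Graphics(period 7); Physics(period 8) before Logic(period 9); Robotics(period 2) before Algorithms(period 6); Graphics=period 7 in [period 2,period 9]; HCI=period 1 in [period 1,period 7]; Ethics=period 3 in [period 1,period 8]; Algorithms=period 6 in [period 2,period 9]; Databases=period 5 in [period 4,period 9]; Robotics=period 2 in [period 2,period 8]; Topology=period 4 in [period 4,period 7]; max 1 per period (cap 1).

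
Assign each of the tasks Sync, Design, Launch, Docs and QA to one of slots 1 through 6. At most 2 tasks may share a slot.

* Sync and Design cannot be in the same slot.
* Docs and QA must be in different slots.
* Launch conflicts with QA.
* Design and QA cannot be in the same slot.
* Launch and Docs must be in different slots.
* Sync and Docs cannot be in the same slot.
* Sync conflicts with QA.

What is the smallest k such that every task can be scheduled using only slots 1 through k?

3 slots

With at most 2 per slot and 5 tasks, at least 3 slots are needed.
3 works (last occupied slot: 3): for example Launch=1, QA=3, Sync=1, Design=2, Docs=2.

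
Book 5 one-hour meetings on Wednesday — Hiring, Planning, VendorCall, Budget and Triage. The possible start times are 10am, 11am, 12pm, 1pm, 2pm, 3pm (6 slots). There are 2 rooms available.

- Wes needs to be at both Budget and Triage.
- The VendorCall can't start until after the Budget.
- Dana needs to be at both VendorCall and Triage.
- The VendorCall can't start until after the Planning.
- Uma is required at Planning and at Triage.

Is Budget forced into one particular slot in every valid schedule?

No

Budget can be 10am (e.g. Triage in 12pm, Planning in 10am, VendorCall in 11am, Hiring in 11am, Budget in 10am) or 11am (e.g. Planning -> 10am, VendorCall -> 12pm, Budget -> 11am, Hiring -> 10am, Triage -> 1pm).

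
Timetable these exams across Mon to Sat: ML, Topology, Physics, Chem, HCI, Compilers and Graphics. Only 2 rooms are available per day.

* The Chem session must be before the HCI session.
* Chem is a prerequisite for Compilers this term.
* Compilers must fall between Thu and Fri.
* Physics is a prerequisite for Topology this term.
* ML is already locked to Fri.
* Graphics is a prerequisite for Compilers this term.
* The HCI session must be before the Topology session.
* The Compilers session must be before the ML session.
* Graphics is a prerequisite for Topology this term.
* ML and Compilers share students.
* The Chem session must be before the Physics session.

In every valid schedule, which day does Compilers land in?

Thu

Compilers's window is Thu–Fri.
ML is fixed at Fri, and Compilers can't share a day with ML.
So Compilers must be Thu.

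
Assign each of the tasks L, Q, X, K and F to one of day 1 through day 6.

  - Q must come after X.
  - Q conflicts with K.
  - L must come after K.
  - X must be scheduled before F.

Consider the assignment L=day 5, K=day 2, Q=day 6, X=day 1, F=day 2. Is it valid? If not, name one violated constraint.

X must be scheduled before F — holds.
Q must come after X — holds.
L must come after K — holds.
Q conflicts with K — holds.

Valid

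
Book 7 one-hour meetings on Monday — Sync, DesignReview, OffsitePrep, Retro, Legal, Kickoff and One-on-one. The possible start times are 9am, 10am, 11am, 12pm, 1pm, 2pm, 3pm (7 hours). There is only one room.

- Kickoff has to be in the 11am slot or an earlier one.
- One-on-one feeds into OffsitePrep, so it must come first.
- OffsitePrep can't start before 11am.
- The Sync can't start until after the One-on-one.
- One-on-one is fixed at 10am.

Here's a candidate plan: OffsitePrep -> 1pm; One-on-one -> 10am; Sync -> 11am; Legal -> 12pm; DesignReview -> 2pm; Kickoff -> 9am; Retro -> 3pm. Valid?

OffsitePrep can't start before 11am — holds.
Kickoff has to be in the 11am slot or an earlier one — holds.
There is only one room — holds.
One-on-one is fixed at 10am — holds.
One-on-one feeds into OffsitePrep, so it must come first — holds.
The Sync can't start until after the One-on-one — holds.

Yes, all constraints hold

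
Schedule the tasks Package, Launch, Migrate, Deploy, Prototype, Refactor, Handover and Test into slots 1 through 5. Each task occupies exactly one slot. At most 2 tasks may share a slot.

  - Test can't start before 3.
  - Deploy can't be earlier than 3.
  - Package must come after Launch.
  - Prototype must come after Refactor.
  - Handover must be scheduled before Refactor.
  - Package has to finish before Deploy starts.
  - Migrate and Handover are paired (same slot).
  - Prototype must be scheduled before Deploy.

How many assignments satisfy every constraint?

26

Splitting on Package: it can be 3 (11), 4 (15). Listing each branch's schedules as (Launch, Migrate, Deploy, Prototype, Refactor, Handover, Test):
Package=3: (1,2,5,4,3,2,4) (1,2,5,4,3,2,5) (2,1,4,3,2,1,4) (2,1,4,3,2,1,5) (2,1,5,3,2,1,4) (2,1,5,3,2,1,5) (2,1,5,4,2,1,3) (2,1,5,4,2,1,4) (2,1,5,4,2,1,5) (2,1,5,4,3,1,4) (2,1,5,4,3,1,5) — 11.
Package=4: (1,2,5,4,3,2,3) (1,2,5,4,3,2,5) (2,1,5,3,2,1,3) (2,1,5,3,2,1,4) (2,1,5,3,2,1,5) (2,1,5,4,2,1,3) (2,1,5,4,2,1,5) (2,1,5,4,3,1,3) (2,1,5,4,3,1,5) (3,1,5,3,2,1,4) (3,1,5,3,2,1,5) (3,1,5,4,2,1,3) (3,1,5,4,2,1,5) (3,1,5,4,3,1,5) (3,2,5,4,3,2,5) — 15.
Summing: 11 + 15 = 26.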